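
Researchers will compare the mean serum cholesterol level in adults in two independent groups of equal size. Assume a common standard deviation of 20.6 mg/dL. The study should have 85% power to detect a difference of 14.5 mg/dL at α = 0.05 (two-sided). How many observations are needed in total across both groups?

74 total

For two equal groups, n per group = 2·((z_{α/2} + z_β)·σ/δ)².
z_{α/2} = 1.960; z_β = 1.036 (power 85%).
n = 2 × (2.996 × 20.6 / 14.5)² = 2 × 18.12 = 36.24
Round up: n = 37 per group.
Total across both groups: 2 × 37 = 74.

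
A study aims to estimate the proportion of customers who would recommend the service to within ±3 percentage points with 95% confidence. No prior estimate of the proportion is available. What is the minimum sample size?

1068

For a proportion with margin E = 0.03 at 95% confidence, z = 1.960.
With no prior estimate, use p = 0.5, which maximizes p(1−p) at 0.25.
n = 0.25 × (z/E)² = 0.25 × (1.960/0.03)² = 1067.11
Round up: n = 1068.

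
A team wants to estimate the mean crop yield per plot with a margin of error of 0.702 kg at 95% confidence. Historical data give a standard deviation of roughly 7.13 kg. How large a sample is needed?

397

For a mean, the margin of error is E = z·σ/√n, so n = (zσ/E)².
At 95% confidence, z = 1.960.
n = (1.960 × 7.13 / 0.702)² = 396.29
Round up: n = 397.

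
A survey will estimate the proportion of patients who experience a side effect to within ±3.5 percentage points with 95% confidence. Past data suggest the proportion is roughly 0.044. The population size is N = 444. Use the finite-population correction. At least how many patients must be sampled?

102

For a proportion with margin E = 0.035 at 95% confidence, z = 1.960.
n = p̂(1−p̂)(z/E)² = 0.044 × 0.956 × (1.960/0.035)² = 131.91 — call this n₀.
Finite-population correction with N = 444: n = n₀ / (1 + (n₀−1)/N) = 131.91 / 1.295 = 101.86
Round up: n = 102.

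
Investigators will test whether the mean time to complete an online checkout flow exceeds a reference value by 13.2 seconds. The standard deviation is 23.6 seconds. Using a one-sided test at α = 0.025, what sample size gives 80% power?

For a one-sample z-test, n = ((z_α + z_β)·σ/δ)².
z_α = 1.960 (one-sided α = 0.025); z_β = 0.842 (power 80% → β = 0.2).
n = (2.802 × 23.6 / 13.2)² = 25.10
Round up: n = 26.

26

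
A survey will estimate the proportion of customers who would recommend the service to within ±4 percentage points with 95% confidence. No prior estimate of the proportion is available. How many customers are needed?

For a proportion with margin E = 0.04 at 95% confidence, z = 1.960.
With no prior estimate, use p = 0.5, which maximizes p(1−p) at 0.25.
n = 0.25 × (z/E)² = 0.25 × (1.960/0.04)² = 600.25
Round up: n = 601.

601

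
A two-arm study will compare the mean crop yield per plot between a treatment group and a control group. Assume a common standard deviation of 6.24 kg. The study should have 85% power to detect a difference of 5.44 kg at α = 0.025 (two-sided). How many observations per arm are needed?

For two equal groups, n per group = 2·((z_{α/2} + z_β)·σ/δ)².
z_{α/2} = 2.241; z_β = 1.036 (power 85%).
n = 2 × (3.277 × 6.24 / 5.44)² = 2 × 14.13 = 28.26
Round up: n = 29 per group.

29 per group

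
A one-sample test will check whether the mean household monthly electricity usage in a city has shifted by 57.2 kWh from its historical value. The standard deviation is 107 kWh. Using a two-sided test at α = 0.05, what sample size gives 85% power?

n = 32

For a one-sample z-test, n = ((z_{α/2} + z_β)·σ/δ)².
z_{α/2} = 1.960 (two-sided α = 0.05); z_β = 1.036 (power 85% → β = 0.15).
n = (2.996 × 107 / 57.2)² = 31.41
Round up: n = 32.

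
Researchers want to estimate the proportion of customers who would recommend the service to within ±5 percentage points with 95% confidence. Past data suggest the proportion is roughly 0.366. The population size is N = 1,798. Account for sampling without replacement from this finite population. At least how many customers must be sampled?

298

For a proportion with margin E = 0.05 at 95% confidence, z = 1.960.
n = p̂(1−p̂)(z/E)² = 0.366 × 0.634 × (1.960/0.05)² = 356.57 — call this n₀.
Finite-population correction with N = 1,798: n = n₀ / (1 + (n₀−1)/N) = 356.57 / 1.198 = 297.64
Round up: n = 298.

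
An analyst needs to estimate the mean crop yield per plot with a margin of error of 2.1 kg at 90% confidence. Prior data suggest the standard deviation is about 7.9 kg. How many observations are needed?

For a mean, the margin of error is E = z·σ/√n, so n = (zσ/E)².
At 90% confidence, z = 1.645.
n = (1.645 × 7.9 / 2.1)² = 38.30
Round up: n = 39.

39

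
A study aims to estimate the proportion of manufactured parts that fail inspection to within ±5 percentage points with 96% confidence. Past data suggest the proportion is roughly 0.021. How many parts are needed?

35

For a proportion with margin E = 0.05 at 96% confidence, z = 2.054.
n = p̂(1−p̂)(z/E)² = 0.021 × 0.979 × (2.054/0.05)² = 34.69
Round up: n = 35.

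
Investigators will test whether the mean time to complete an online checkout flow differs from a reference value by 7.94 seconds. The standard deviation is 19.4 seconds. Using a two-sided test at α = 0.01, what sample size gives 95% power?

For a one-sample z-test, n = ((z_{α/2} + z_β)·σ/δ)².
z_{α/2} = 2.576 (two-sided α = 0.01); z_β = 1.645 (power 95% → β = 0.05).
n = (4.221 × 19.4 / 7.94)² = 106.36
Round up: n = 107.

n = 107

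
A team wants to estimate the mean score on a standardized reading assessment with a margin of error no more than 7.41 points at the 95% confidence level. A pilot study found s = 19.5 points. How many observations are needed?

27

For a mean, the margin of error is E = z·σ/√n, so n = (zσ/E)².
At 95% confidence, z = 1.960.
n = (1.960 × 19.5 / 7.41)² = 26.60
Round up: n = 27.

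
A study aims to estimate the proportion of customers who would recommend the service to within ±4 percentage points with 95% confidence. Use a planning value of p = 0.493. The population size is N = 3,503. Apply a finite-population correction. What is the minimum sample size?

For a proportion with margin E = 0.04 at 95% confidence, z = 1.960.
n = p̂(1−p̂)(z/E)² = 0.493 × 0.507 × (1.960/0.04)² = 600.13 — call this n₀.
Finite-population correction with N = 3,503: n = n₀ / (1 + (n₀−1)/N) = 600.13 / 1.171 = 512.49
Round up: n = 513.

n = 513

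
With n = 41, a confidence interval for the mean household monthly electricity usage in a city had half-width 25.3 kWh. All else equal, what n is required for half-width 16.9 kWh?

Margin of error scales as 1/√n, so n₂ = n₁·(E₁/E₂)².
n₂ = 41 × (25.3/16.9)² = 41 × 2.241 = 91.88
Round up: n₂ = 92.

92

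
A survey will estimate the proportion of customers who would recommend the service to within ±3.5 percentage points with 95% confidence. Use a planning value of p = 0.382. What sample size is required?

741

For a proportion with margin E = 0.035 at 95% confidence, z = 1.960.
n = p̂(1−p̂)(z/E)² = 0.382 × 0.618 × (1.960/0.035)² = 740.33
Round up: n = 741.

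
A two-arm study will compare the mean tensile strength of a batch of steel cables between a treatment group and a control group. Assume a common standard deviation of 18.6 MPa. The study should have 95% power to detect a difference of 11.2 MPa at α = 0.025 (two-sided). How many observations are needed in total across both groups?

168 total

For two equal groups, n per group = 2·((z_{α/2} + z_β)·σ/δ)².
z_{α/2} = 2.241; z_β = 1.645 (power 95%).
n = 2 × (3.886 × 18.6 / 11.2)² = 2 × 41.65 = 83.30
Round up: n = 84 per group.
Total across both groups: 2 × 84 = 168.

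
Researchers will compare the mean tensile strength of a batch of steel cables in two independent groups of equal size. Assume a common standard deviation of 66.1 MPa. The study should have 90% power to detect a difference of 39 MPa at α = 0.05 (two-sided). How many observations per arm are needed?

For two equal groups, n per group = 2·((z_{α/2} + z_β)·σ/δ)².
z_{α/2} = 1.960; z_β = 1.282 (power 90%).
n = 2 × (3.242 × 66.1 / 39)² = 2 × 30.19 = 60.38
Round up: n = 61 per group.

61 per group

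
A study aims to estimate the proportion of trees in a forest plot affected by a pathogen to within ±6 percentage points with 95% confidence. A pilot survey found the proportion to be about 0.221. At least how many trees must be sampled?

For a proportion with margin E = 0.06 at 95% confidence, z = 1.960.
n = p̂(1−p̂)(z/E)² = 0.221 × 0.779 × (1.960/0.06)² = 183.71
Round up: n = 184.

184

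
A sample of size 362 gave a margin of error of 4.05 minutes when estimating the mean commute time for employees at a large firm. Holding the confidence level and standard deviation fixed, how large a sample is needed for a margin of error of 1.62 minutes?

2263

Margin of error scales as 1/√n, so n₂ = n₁·(E₁/E₂)².
n₂ = 362 × (4.05/1.62)² = 362 × 6.25 = 2262.50
Round up: n₂ = 2263.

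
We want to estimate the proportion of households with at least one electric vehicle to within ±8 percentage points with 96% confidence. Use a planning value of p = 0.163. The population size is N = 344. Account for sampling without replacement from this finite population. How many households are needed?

72

For a proportion with margin E = 0.08 at 96% confidence, z = 2.054.
n = p̂(1−p̂)(z/E)² = 0.163 × 0.837 × (2.054/0.08)² = 89.94 — call this n₀.
Finite-population correction with N = 344: n = n₀ / (1 + (n₀−1)/N) = 89.94 / 1.259 = 71.44
Round up: n = 72.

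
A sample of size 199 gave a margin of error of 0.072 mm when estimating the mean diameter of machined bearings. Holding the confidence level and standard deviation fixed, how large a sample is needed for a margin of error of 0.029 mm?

1227

Margin of error scales as 1/√n, so n₂ = n₁·(E₁/E₂)².
n₂ = 199 × (0.072/0.029)² = 199 × 6.164 = 1226.64
Round up: n₂ = 1227.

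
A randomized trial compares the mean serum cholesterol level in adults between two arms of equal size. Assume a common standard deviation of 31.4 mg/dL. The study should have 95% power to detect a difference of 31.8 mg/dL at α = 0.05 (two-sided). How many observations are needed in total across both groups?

For two equal groups, n per group = 2·((z_{α/2} + z_β)·σ/δ)².
z_{α/2} = 1.960; z_β = 1.645 (power 95%).
n = 2 × (3.605 × 31.4 / 31.8)² = 2 × 12.67 = 25.34
Round up: n = 26 per group.
Total across both groups: 2 × 26 = 52.

52 total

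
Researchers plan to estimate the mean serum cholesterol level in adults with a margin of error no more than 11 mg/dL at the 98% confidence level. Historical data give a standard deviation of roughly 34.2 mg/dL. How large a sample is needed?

53

For a mean, the margin of error is E = z·σ/√n, so n = (zσ/E)².
At 98% confidence, z = 2.326.
n = (2.326 × 34.2 / 11)² = 52.30
Round up: n = 53.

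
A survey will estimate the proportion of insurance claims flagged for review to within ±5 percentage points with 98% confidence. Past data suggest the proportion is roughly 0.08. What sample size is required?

160

For a proportion with margin E = 0.05 at 98% confidence, z = 2.326.
n = p̂(1−p̂)(z/E)² = 0.08 × 0.92 × (2.326/0.05)² = 159.28
Round up: n = 160.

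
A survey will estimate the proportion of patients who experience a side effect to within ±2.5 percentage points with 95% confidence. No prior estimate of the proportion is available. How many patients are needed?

n = 1537

For a proportion with margin E = 0.025 at 95% confidence, z = 1.960.
With no prior estimate, use p = 0.5, which maximizes p(1−p) at 0.25.
n = 0.25 × (z/E)² = 0.25 × (1.960/0.025)² = 1536.64
Round up: n = 1537.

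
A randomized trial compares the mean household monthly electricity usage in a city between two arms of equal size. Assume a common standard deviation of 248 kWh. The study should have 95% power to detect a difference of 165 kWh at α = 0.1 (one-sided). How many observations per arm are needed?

For two equal groups, n per group = 2·((z_α + z_β)·σ/δ)².
z_α = 1.282; z_β = 1.645 (power 95%).
n = 2 × (2.927 × 248 / 165)² = 2 × 19.35 = 38.70
Round up: n = 39 per group.

39 per group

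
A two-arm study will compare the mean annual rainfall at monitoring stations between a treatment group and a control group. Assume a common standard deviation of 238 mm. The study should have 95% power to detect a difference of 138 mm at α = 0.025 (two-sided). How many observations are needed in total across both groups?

For two equal groups, n per group = 2·((z_{α/2} + z_β)·σ/δ)².
z_{α/2} = 2.241; z_β = 1.645 (power 95%).
n = 2 × (3.886 × 238 / 138)² = 2 × 44.92 = 89.84
Round up: n = 90 per group.
Total across both groups: 2 × 90 = 180.

180 total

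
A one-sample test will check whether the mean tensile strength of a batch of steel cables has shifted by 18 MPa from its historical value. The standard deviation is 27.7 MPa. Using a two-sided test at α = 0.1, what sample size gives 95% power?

n = 26

For a one-sample z-test, n = ((z_{α/2} + z_β)·σ/δ)².
z_{α/2} = 1.645 (two-sided α = 0.1); z_β = 1.645 (power 95% → β = 0.05).
n = (3.290 × 27.7 / 18)² = 25.63
Round up: n = 26.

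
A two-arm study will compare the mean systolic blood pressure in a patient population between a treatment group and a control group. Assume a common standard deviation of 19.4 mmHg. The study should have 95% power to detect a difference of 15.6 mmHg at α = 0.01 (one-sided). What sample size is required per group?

For two equal groups, n per group = 2·((z_α + z_β)·σ/δ)².
z_α = 2.326; z_β = 1.645 (power 95%).
n = 2 × (3.971 × 19.4 / 15.6)² = 2 × 24.39 = 48.78
Round up: n = 49 per group.

49 per group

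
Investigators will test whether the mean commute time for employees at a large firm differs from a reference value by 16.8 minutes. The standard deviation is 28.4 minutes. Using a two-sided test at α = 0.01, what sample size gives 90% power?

For a one-sample z-test, n = ((z_{α/2} + z_β)·σ/δ)².
z_{α/2} = 2.576 (two-sided α = 0.01); z_β = 1.282 (power 90% → β = 0.1).
n = (3.858 × 28.4 / 16.8)² = 42.53
Round up: n = 43.

n = 43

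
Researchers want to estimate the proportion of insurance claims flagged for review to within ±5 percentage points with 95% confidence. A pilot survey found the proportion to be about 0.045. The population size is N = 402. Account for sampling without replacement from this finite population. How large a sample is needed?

57

For a proportion with margin E = 0.05 at 95% confidence, z = 1.960.
n = p̂(1−p̂)(z/E)² = 0.045 × 0.955 × (1.960/0.05)² = 66.04 — call this n₀.
Finite-population correction with N = 402: n = n₀ / (1 + (n₀−1)/N) = 66.04 / 1.162 = 56.83
Round up: n = 57.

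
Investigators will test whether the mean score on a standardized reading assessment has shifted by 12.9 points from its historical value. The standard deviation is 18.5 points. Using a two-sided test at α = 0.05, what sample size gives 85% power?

19

For a one-sample z-test, n = ((z_{α/2} + z_β)·σ/δ)².
z_{α/2} = 1.960 (two-sided α = 0.05); z_β = 1.036 (power 85% → β = 0.15).
n = (2.996 × 18.5 / 12.9)² = 18.46
Round up: n = 19.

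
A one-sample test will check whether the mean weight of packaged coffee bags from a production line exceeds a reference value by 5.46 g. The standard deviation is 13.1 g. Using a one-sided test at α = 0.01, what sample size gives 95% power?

For a one-sample z-test, n = ((z_α + z_β)·σ/δ)².
z_α = 2.326 (one-sided α = 0.01); z_β = 1.645 (power 95% → β = 0.05).
n = (3.971 × 13.1 / 5.46)² = 90.77
Round up: n = 91.

91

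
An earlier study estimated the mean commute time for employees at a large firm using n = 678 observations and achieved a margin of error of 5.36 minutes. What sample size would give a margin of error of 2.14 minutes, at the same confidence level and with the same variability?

n = 4254

Margin of error scales as 1/√n, so n₂ = n₁·(E₁/E₂)².
n₂ = 678 × (5.36/2.14)² = 678 × 6.273 = 4253.09
Round up: n₂ = 4254.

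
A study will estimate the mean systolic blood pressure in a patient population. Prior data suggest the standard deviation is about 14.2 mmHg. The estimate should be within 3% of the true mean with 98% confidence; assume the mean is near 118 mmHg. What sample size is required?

For a mean, the margin of error is E = z·σ/√n, so n = (zσ/E)².
At 98% confidence, z = 2.326.
E = 3% of 118 = 3.54 mmHg.
n = (2.326 × 14.2 / 3.54)² = 87.05
Round up: n = 88.

88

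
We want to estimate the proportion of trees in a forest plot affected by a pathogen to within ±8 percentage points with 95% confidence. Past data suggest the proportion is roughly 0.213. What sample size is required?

For a proportion with margin E = 0.08 at 95% confidence, z = 1.960.
n = p̂(1−p̂)(z/E)² = 0.213 × 0.787 × (1.960/0.08)² = 100.62
Round up: n = 101.

n = 101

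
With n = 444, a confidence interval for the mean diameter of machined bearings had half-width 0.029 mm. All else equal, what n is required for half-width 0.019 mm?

n = 1035

Margin of error scales as 1/√n, so n₂ = n₁·(E₁/E₂)².
n₂ = 444 × (0.029/0.019)² = 444 × 2.33 = 1034.52
Round up: n₂ = 1035.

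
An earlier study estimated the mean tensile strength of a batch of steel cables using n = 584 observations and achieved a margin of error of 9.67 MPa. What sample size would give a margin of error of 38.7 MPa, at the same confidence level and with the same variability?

n = 37

Margin of error scales as 1/√n, so n₂ = n₁·(E₁/E₂)².
n₂ = 584 × (9.67/38.7)² = 584 × 0.06244 = 36.46
Round up: n₂ = 37.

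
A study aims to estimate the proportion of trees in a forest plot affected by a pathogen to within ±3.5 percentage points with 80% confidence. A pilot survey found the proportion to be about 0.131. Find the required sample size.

For a proportion with margin E = 0.035 at 80% confidence, z = 1.282.
n = p̂(1−p̂)(z/E)² = 0.131 × 0.869 × (1.282/0.035)² = 152.73
Round up: n = 153.

153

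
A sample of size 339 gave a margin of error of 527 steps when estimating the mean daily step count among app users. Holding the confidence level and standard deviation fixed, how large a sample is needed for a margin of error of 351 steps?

Margin of error scales as 1/√n, so n₂ = n₁·(E₁/E₂)².
n₂ = 339 × (527/351)² = 339 × 2.254 = 764.11
Round up: n₂ = 765.

765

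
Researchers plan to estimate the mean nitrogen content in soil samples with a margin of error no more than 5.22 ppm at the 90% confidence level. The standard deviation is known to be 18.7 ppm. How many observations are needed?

n = 35

For a mean, the margin of error is E = z·σ/√n, so n = (zσ/E)².
At 90% confidence, z = 1.645.
n = (1.645 × 18.7 / 5.22)² = 34.73
Round up: n = 35.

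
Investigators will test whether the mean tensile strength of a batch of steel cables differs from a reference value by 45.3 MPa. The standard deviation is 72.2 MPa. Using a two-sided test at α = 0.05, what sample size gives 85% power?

For a one-sample z-test, n = ((z_{α/2} + z_β)·σ/δ)².
z_{α/2} = 1.960 (two-sided α = 0.05); z_β = 1.036 (power 85% → β = 0.15).
n = (2.996 × 72.2 / 45.3)² = 22.80
Round up: n = 23.

23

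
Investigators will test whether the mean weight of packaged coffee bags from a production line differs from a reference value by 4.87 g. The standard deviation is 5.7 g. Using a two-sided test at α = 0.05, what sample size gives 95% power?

18

For a one-sample z-test, n = ((z_{α/2} + z_β)·σ/δ)².
z_{α/2} = 1.960 (two-sided α = 0.05); z_β = 1.645 (power 95% → β = 0.05).
n = (3.605 × 5.7 / 4.87)² = 17.80
Round up: n = 18.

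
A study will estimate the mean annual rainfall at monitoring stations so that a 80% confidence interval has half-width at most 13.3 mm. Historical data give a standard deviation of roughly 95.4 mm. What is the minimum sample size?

85

For a mean, the margin of error is E = z·σ/√n, so n = (zσ/E)².
At 80% confidence, z = 1.282.
n = (1.282 × 95.4 / 13.3)² = 84.56
Round up: n = 85.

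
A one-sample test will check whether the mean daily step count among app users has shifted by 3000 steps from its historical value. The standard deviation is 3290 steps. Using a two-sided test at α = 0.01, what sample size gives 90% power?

n = 18

For a one-sample z-test, n = ((z_{α/2} + z_β)·σ/δ)².
z_{α/2} = 2.576 (two-sided α = 0.01); z_β = 1.282 (power 90% → β = 0.1).
n = (3.858 × 3290 / 3000)² = 17.90
Round up: n = 18.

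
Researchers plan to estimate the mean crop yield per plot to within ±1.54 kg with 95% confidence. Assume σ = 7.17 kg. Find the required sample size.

For a mean, the margin of error is E = z·σ/√n, so n = (zσ/E)².
At 95% confidence, z = 1.960.
n = (1.960 × 7.17 / 1.54)² = 83.27
Round up: n = 84.

n = 84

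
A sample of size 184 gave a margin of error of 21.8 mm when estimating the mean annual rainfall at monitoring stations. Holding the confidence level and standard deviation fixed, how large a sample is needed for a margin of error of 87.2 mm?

12

Margin of error scales as 1/√n, so n₂ = n₁·(E₁/E₂)².
n₂ = 184 × (21.8/87.2)² = 184 × 0.0625 = 11.50
Round up: n₂ = 12.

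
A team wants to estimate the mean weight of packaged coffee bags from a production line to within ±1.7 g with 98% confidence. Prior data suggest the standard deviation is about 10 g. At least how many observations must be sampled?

n = 188

For a mean, the margin of error is E = z·σ/√n, so n = (zσ/E)².
At 98% confidence, z = 2.326.
n = (2.326 × 10 / 1.7)² = 187.21
Round up: n = 188.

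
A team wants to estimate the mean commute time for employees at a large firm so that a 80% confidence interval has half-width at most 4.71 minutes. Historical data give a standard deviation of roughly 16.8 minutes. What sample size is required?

21

For a mean, the margin of error is E = z·σ/√n, so n = (zσ/E)².
At 80% confidence, z = 1.282.
n = (1.282 × 16.8 / 4.71)² = 20.91
Round up: n = 21.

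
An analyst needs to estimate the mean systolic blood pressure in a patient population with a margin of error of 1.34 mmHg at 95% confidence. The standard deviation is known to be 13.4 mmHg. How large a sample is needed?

385

For a mean, the margin of error is E = z·σ/√n, so n = (zσ/E)².
At 95% confidence, z = 1.960.
n = (1.960 × 13.4 / 1.34)² = 384.16
Round up: n = 385.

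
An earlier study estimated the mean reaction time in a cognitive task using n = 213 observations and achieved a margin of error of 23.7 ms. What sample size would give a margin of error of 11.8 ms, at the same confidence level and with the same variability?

860

Margin of error scales as 1/√n, so n₂ = n₁·(E₁/E₂)².
n₂ = 213 × (23.7/11.8)² = 213 × 4.034 = 859.24
Round up: n₂ = 860.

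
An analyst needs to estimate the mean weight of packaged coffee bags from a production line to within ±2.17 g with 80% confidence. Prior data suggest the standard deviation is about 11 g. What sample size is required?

For a mean, the margin of error is E = z·σ/√n, so n = (zσ/E)².
At 80% confidence, z = 1.282.
n = (1.282 × 11 / 2.17)² = 42.23
Round up: n = 43.

43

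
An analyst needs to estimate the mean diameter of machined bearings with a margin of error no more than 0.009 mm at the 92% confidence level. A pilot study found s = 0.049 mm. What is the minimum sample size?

91

For a mean, the margin of error is E = z·σ/√n, so n = (zσ/E)².
At 92% confidence, z = 1.751.
n = (1.751 × 0.049 / 0.009)² = 90.88
Round up: n = 91.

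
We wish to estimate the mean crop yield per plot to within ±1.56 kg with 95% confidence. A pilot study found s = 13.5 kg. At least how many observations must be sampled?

For a mean, the margin of error is E = z·σ/√n, so n = (zσ/E)².
At 95% confidence, z = 1.960.
n = (1.960 × 13.5 / 1.56)² = 287.69
Round up: n = 288.

n = 288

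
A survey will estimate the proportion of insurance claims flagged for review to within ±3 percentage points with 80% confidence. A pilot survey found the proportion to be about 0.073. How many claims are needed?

n = 124

For a proportion with margin E = 0.03 at 80% confidence, z = 1.282.
n = p̂(1−p̂)(z/E)² = 0.073 × 0.927 × (1.282/0.03)² = 123.58
Round up: n = 124.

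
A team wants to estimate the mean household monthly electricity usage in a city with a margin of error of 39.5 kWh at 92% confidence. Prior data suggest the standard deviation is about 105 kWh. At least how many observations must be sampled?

For a mean, the margin of error is E = z·σ/√n, so n = (zσ/E)².
At 92% confidence, z = 1.751.
n = (1.751 × 105 / 39.5)² = 21.66
Round up: n = 22.

22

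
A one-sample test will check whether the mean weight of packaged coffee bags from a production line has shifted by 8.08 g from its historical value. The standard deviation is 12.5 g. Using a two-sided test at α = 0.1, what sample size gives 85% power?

18

For a one-sample z-test, n = ((z_{α/2} + z_β)·σ/δ)².
z_{α/2} = 1.645 (two-sided α = 0.1); z_β = 1.036 (power 85% → β = 0.15).
n = (2.681 × 12.5 / 8.08)² = 17.20
Round up: n = 18.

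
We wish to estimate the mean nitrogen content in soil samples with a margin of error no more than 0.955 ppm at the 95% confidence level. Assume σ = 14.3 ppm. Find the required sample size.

For a mean, the margin of error is E = z·σ/√n, so n = (zσ/E)².
At 95% confidence, z = 1.960.
n = (1.960 × 14.3 / 0.955)² = 861.35
Round up: n = 862.

n = 862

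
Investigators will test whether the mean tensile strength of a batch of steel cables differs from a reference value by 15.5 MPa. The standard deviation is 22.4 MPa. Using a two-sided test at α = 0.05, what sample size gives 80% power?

For a one-sample z-test, n = ((z_{α/2} + z_β)·σ/δ)².
z_{α/2} = 1.960 (two-sided α = 0.05); z_β = 0.842 (power 80% → β = 0.2).
n = (2.802 × 22.4 / 15.5)² = 16.40
Round up: n = 17.

17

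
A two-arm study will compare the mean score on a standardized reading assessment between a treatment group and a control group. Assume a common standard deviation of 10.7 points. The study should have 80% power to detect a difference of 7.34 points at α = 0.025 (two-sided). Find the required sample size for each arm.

For two equal groups, n per group = 2·((z_{α/2} + z_β)·σ/δ)².
z_{α/2} = 2.241; z_β = 0.842 (power 80%).
n = 2 × (3.083 × 10.7 / 7.34)² = 2 × 20.20 = 40.40
Round up: n = 41 per group.

41 per group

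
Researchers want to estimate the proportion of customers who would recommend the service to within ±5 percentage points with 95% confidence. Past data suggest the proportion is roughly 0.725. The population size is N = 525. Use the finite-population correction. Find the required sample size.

For a proportion with margin E = 0.05 at 95% confidence, z = 1.960.
n = p̂(1−p̂)(z/E)² = 0.725 × 0.275 × (1.960/0.05)² = 306.37 — call this n₀.
Finite-population correction with N = 525: n = n₀ / (1 + (n₀−1)/N) = 306.37 / 1.582 = 193.66
Round up: n = 194.

194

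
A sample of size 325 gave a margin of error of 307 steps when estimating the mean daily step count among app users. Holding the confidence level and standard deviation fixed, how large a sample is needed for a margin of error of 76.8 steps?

Margin of error scales as 1/√n, so n₂ = n₁·(E₁/E₂)².
n₂ = 325 × (307/76.8)² = 325 × 15.98 = 5193.50
Round up: n₂ = 5194.

n = 5194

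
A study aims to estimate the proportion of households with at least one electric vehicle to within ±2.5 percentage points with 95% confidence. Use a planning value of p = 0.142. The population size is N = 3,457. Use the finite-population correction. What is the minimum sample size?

For a proportion with margin E = 0.025 at 95% confidence, z = 1.960.
n = p̂(1−p̂)(z/E)² = 0.142 × 0.858 × (1.960/0.025)² = 748.87 — call this n₀.
Finite-population correction with N = 3,457: n = n₀ / (1 + (n₀−1)/N) = 748.87 / 1.216 = 615.85
Round up: n = 616.

616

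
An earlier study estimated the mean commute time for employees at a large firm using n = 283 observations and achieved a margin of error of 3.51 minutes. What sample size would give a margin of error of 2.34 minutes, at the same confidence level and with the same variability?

637

Margin of error scales as 1/√n, so n₂ = n₁·(E₁/E₂)².
n₂ = 283 × (3.51/2.34)² = 283 × 2.25 = 636.75
Round up: n₂ = 637.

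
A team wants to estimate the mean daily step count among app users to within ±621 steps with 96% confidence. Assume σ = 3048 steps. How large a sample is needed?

For a mean, the margin of error is E = z·σ/√n, so n = (zσ/E)².
At 96% confidence, z = 2.054.
n = (2.054 × 3048 / 621)² = 101.64
Round up: n = 102.

102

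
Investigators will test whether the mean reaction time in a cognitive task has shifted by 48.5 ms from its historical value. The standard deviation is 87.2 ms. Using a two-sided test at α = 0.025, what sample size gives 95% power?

49

For a one-sample z-test, n = ((z_{α/2} + z_β)·σ/δ)².
z_{α/2} = 2.241 (two-sided α = 0.025); z_β = 1.645 (power 95% → β = 0.05).
n = (3.886 × 87.2 / 48.5)² = 48.82
Round up: n = 49.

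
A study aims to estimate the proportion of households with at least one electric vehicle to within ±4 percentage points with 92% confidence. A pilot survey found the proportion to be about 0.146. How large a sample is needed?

For a proportion with margin E = 0.04 at 92% confidence, z = 1.751.
n = p̂(1−p̂)(z/E)² = 0.146 × 0.854 × (1.751/0.04)² = 238.93
Round up: n = 239.

239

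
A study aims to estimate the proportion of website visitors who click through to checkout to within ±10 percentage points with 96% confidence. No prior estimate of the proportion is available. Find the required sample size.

106

For a proportion with margin E = 0.1 at 96% confidence, z = 2.054.
With no prior estimate, use p = 0.5, which maximizes p(1−p) at 0.25.
n = 0.25 × (z/E)² = 0.25 × (2.054/0.1)² = 105.47
Round up: n = 106.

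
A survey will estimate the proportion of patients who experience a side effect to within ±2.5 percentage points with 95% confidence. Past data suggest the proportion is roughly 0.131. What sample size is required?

700

For a proportion with margin E = 0.025 at 95% confidence, z = 1.960.
n = p̂(1−p̂)(z/E)² = 0.131 × 0.869 × (1.960/0.025)² = 699.72
Round up: n = 700.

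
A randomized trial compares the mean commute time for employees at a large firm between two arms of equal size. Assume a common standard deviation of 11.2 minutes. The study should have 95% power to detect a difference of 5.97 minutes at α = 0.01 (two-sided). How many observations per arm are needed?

For two equal groups, n per group = 2·((z_{α/2} + z_β)·σ/δ)².
z_{α/2} = 2.576; z_β = 1.645 (power 95%).
n = 2 × (4.221 × 11.2 / 5.97)² = 2 × 62.71 = 125.42
Round up: n = 126 per group.

126 per group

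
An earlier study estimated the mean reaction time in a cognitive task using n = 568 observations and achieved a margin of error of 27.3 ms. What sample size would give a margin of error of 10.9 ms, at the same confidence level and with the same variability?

Margin of error scales as 1/√n, so n₂ = n₁·(E₁/E₂)².
n₂ = 568 × (27.3/10.9)² = 568 × 6.273 = 3563.06
Round up: n₂ = 3564.

n = 3564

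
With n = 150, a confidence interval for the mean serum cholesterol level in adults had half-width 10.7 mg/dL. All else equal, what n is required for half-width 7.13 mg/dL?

338

Margin of error scales as 1/√n, so n₂ = n₁·(E₁/E₂)².
n₂ = 150 × (10.7/7.13)² = 150 × 2.252 = 337.80
Round up: n₂ = 338.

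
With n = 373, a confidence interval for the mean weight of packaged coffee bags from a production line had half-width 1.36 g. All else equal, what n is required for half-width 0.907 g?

Margin of error scales as 1/√n, so n₂ = n₁·(E₁/E₂)².
n₂ = 373 × (1.36/0.907)² = 373 × 2.248 = 838.50
Round up: n₂ = 839.

839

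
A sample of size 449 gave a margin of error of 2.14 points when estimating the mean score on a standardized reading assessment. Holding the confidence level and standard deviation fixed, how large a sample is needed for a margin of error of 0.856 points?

Margin of error scales as 1/√n, so n₂ = n₁·(E₁/E₂)².
n₂ = 449 × (2.14/0.856)² = 449 × 6.25 = 2806.25
Round up: n₂ = 2807.

2807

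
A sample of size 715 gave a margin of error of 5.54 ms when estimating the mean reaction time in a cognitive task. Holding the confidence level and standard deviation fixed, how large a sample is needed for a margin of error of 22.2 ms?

Margin of error scales as 1/√n, so n₂ = n₁·(E₁/E₂)².
n₂ = 715 × (5.54/22.2)² = 715 × 0.06227 = 44.52
Round up: n₂ = 45.

45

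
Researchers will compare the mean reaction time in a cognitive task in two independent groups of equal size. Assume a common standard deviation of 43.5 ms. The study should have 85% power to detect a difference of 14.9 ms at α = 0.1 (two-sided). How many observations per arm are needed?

For two equal groups, n per group = 2·((z_{α/2} + z_β)·σ/δ)².
z_{α/2} = 1.645; z_β = 1.036 (power 85%).
n = 2 × (2.681 × 43.5 / 14.9)² = 2 × 61.26 = 122.52
Round up: n = 123 per group.

123 per group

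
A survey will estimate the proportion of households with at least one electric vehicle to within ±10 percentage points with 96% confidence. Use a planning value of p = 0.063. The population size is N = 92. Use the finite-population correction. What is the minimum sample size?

For a proportion with margin E = 0.1 at 96% confidence, z = 2.054.
n = p̂(1−p̂)(z/E)² = 0.063 × 0.937 × (2.054/0.1)² = 24.90 — call this n₀.
Finite-population correction with N = 92: n = n₀ / (1 + (n₀−1)/N) = 24.90 / 1.26 = 19.76
Round up: n = 20.

n = 20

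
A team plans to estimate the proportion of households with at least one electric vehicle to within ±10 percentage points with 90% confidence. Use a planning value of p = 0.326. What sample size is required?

n = 60

For a proportion with margin E = 0.1 at 90% confidence, z = 1.645.
n = p̂(1−p̂)(z/E)² = 0.326 × 0.674 × (1.645/0.1)² = 59.46
Round up: n = 60.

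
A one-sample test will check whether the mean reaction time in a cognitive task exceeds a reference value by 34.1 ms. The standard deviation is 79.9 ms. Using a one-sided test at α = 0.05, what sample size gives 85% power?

For a one-sample z-test, n = ((z_α + z_β)·σ/δ)².
z_α = 1.645 (one-sided α = 0.05); z_β = 1.036 (power 85% → β = 0.15).
n = (2.681 × 79.9 / 34.1)² = 39.46
Round up: n = 40.

n = 40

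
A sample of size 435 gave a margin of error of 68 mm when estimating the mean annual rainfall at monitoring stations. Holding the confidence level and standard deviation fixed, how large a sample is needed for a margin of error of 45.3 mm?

981

Margin of error scales as 1/√n, so n₂ = n₁·(E₁/E₂)².
n₂ = 435 × (68/45.3)² = 435 × 2.253 = 980.06
Round up: n₂ = 981.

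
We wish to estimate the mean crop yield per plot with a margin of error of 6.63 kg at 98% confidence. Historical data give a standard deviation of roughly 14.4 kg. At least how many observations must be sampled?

26

For a mean, the margin of error is E = z·σ/√n, so n = (zσ/E)².
At 98% confidence, z = 2.326.
n = (2.326 × 14.4 / 6.63)² = 25.52
Round up: n = 26.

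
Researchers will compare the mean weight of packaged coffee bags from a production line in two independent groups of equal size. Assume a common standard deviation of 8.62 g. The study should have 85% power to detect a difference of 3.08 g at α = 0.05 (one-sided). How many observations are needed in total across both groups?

For two equal groups, n per group = 2·((z_α + z_β)·σ/δ)².
z_α = 1.645; z_β = 1.036 (power 85%).
n = 2 × (2.681 × 8.62 / 3.08)² = 2 × 56.30 = 112.60
Round up: n = 113 per group.
Total across both groups: 2 × 113 = 226.

226 total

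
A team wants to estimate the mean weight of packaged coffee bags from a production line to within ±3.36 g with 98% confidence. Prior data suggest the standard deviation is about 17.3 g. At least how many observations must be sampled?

144

For a mean, the margin of error is E = z·σ/√n, so n = (zσ/E)².
At 98% confidence, z = 2.326.
n = (2.326 × 17.3 / 3.36)² = 143.43
Round up: n = 144.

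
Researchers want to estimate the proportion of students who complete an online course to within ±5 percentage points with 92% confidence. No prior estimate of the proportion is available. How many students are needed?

For a proportion with margin E = 0.05 at 92% confidence, z = 1.751.
With no prior estimate, use p = 0.5, which maximizes p(1−p) at 0.25.
n = 0.25 × (z/E)² = 0.25 × (1.751/0.05)² = 306.60
Round up: n = 307.

307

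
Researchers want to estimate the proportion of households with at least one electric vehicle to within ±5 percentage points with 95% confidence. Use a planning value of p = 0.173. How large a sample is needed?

220

For a proportion with margin E = 0.05 at 95% confidence, z = 1.960.
n = p̂(1−p̂)(z/E)² = 0.173 × 0.827 × (1.960/0.05)² = 219.85
Round up: n = 220.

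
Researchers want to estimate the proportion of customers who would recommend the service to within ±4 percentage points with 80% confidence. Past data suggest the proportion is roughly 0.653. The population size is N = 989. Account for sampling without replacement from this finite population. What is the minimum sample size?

189

For a proportion with margin E = 0.04 at 80% confidence, z = 1.282.
n = p̂(1−p̂)(z/E)² = 0.653 × 0.347 × (1.282/0.04)² = 232.75 — call this n₀.
Finite-population correction with N = 989: n = n₀ / (1 + (n₀−1)/N) = 232.75 / 1.234 = 188.61
Round up: n = 189.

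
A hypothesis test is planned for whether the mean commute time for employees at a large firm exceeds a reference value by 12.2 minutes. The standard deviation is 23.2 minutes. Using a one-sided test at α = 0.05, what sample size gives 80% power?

23

For a one-sample z-test, n = ((z_α + z_β)·σ/δ)².
z_α = 1.645 (one-sided α = 0.05); z_β = 0.842 (power 80% → β = 0.2).
n = (2.487 × 23.2 / 12.2)² = 22.37
Round up: n = 23.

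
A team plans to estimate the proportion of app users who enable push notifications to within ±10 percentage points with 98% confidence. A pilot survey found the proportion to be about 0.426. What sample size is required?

133

For a proportion with margin E = 0.1 at 98% confidence, z = 2.326.
n = p̂(1−p̂)(z/E)² = 0.426 × 0.574 × (2.326/0.1)² = 132.29
Round up: n = 133.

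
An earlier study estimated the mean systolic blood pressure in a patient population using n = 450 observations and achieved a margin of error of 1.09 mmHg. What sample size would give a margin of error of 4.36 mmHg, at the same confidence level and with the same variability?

29

Margin of error scales as 1/√n, so n₂ = n₁·(E₁/E₂)².
n₂ = 450 × (1.09/4.36)² = 450 × 0.0625 = 28.12
Round up: n₂ = 29.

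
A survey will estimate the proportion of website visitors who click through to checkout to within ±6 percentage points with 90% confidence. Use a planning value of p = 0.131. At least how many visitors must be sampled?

For a proportion with margin E = 0.06 at 90% confidence, z = 1.645.
n = p̂(1−p̂)(z/E)² = 0.131 × 0.869 × (1.645/0.06)² = 85.57
Round up: n = 86.

86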